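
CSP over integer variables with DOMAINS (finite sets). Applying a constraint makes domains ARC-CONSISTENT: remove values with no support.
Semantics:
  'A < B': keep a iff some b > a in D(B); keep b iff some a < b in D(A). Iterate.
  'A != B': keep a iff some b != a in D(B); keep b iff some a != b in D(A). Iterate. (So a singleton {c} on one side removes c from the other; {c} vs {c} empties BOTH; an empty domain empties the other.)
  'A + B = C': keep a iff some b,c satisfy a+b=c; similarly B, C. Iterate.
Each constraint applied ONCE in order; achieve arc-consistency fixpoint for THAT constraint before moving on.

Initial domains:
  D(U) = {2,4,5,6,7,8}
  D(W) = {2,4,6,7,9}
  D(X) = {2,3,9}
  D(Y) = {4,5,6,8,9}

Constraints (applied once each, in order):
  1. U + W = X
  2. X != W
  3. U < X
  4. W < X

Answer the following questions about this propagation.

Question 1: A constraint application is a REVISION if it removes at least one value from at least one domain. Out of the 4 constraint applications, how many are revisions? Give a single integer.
Constraint 1 (U + W = X) on D(U)={2,4,5,6,7,8} D(W)={2,4,6,7,9} D(X)={2,3,9}: U {2,4,5,6,7,8}->{2,5,7}; W {2,4,6,7,9}->{2,4,7}; X {2,3,9}->{9} => REVISION
Constraint 2 (X != W) on D(X)={9} D(W)={2,4,7}: no change => not a revision
Constraint 3 (U < X) on D(U)={2,5,7} D(X)={9}: no change => not a revision
Constraint 4 (W < X) on D(W)={2,4,7} D(X)={9}: no change => not a revision
Total revisions = 1

Answer: 1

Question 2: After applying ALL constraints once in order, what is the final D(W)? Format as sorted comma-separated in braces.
Answer: {2,4,7}

Derivation:
Constraint 1 (U + W = X) on D(U)={2,4,5,6,7,8} D(W)={2,4,6,7,9} D(X)={2,3,9}: U {2,4,5,6,7,8}->{2,5,7}; W {2,4,6,7,9}->{2,4,7}; X {2,3,9}->{9}
Constraint 2 (X != W) on D(X)={9} D(W)={2,4,7}: no change
Constraint 3 (U < X) on D(U)={2,5,7} D(X)={9}: no change
Constraint 4 (W < X) on D(W)={2,4,7} D(X)={9}: no change
So after all 4 constraints: D(W) = {2,4,7}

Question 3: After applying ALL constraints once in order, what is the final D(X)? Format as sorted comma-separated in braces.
Answer: {9}

Derivation:
Constraint 1 (U + W = X) on D(U)={2,4,5,6,7,8} D(W)={2,4,6,7,9} D(X)={2,3,9}: U {2,4,5,6,7,8}->{2,5,7}; W {2,4,6,7,9}->{2,4,7}; X {2,3,9}->{9}
Constraint 2 (X != W) on D(X)={9} D(W)={2,4,7}: no change
Constraint 3 (U < X) on D(U)={2,5,7} D(X)={9}: no change
Constraint 4 (W < X) on D(W)={2,4,7} D(X)={9}: no change
So after all 4 constraints: D(X) = {9}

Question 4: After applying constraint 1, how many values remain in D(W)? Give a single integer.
Constraint 1 (U + W = X) on D(U)={2,4,5,6,7,8} D(W)={2,4,6,7,9} D(X)={2,3,9}: U {2,4,5,6,7,8}->{2,5,7}; W {2,4,6,7,9}->{2,4,7}; X {2,3,9}->{9}
So after constraint 1: D(W)={2,4,7}, size = 3

Answer: 3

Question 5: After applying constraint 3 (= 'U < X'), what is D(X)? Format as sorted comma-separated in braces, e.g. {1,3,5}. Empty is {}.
Answer: {9}

Derivation:
Constraint 1 (U + W = X) on D(U)={2,4,5,6,7,8} D(W)={2,4,6,7,9} D(X)={2,3,9}: U {2,4,5,6,7,8}->{2,5,7}; W {2,4,6,7,9}->{2,4,7}; X {2,3,9}->{9}
Constraint 2 (X != W) on D(X)={9} D(W)={2,4,7}: no change
Constraint 3 (U < X) on D(U)={2,5,7} D(X)={9}: no change
So after constraint 3: D(X) = {9}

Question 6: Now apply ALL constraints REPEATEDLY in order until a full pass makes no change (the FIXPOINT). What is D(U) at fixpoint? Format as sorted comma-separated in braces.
pass 0 (initial): D(U)={2,4,5,6,7,8}
pass 1: U {2,4,5,6,7,8}->{2,5,7}; W {2,4,6,7,9}->{2,4,7}; X {2,3,9}->{9}
pass 2: no change
Fixpoint after 2 passes: D(U) = {2,5,7}

Answer: {2,5,7}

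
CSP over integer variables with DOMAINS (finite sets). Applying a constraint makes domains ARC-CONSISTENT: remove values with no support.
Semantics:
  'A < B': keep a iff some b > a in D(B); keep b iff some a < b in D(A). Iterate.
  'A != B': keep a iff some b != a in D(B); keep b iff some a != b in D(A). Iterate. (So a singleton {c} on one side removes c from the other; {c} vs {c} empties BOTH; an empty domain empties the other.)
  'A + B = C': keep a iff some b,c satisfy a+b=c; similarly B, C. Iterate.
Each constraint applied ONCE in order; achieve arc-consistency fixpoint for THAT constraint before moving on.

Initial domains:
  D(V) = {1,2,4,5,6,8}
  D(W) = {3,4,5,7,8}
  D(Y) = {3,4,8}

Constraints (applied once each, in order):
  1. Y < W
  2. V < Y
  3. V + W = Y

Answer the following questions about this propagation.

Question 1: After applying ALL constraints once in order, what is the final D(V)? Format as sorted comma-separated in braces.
Constraint 1 (Y < W) on D(Y)={3,4,8} D(W)={3,4,5,7,8}: Y {3,4,8}->{3,4}; W {3,4,5,7,8}->{4,5,7,8}
Constraint 2 (V < Y) on D(V)={1,2,4,5,6,8} D(Y)={3,4}: V {1,2,4,5,6,8}->{1,2}
Constraint 3 (V + W = Y) on D(V)={1,2} D(W)={4,5,7,8} D(Y)={3,4}: V {1,2}->{}; W {4,5,7,8}->{}; Y {3,4}->{}
So after all 3 constraints: D(V) = {}

Answer: {}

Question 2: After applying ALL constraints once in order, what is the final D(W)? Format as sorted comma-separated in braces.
Answer: {}

Derivation:
Constraint 1 (Y < W) on D(Y)={3,4,8} D(W)={3,4,5,7,8}: Y {3,4,8}->{3,4}; W {3,4,5,7,8}->{4,5,7,8}
Constraint 2 (V < Y) on D(V)={1,2,4,5,6,8} D(Y)={3,4}: V {1,2,4,5,6,8}->{1,2}
Constraint 3 (V + W = Y) on D(V)={1,2} D(W)={4,5,7,8} D(Y)={3,4}: V {1,2}->{}; W {4,5,7,8}->{}; Y {3,4}->{}
So after all 3 constraints: D(W) = {}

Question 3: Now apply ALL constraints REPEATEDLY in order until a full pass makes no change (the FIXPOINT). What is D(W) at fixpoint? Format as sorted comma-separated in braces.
Answer: {}

Derivation:
pass 0 (initial): D(W)={3,4,5,7,8}
pass 1: V {1,2,4,5,6,8}->{}; W {3,4,5,7,8}->{}; Y {3,4,8}->{}
pass 2: no change
Fixpoint after 2 passes: D(W) = {}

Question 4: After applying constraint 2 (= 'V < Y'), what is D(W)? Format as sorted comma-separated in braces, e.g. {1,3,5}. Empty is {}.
Constraint 1 (Y < W) on D(Y)={3,4,8} D(W)={3,4,5,7,8}: Y {3,4,8}->{3,4}; W {3,4,5,7,8}->{4,5,7,8}
Constraint 2 (V < Y) on D(V)={1,2,4,5,6,8} D(Y)={3,4}: V {1,2,4,5,6,8}->{1,2}
So after constraint 2: D(W) = {4,5,7,8}

Answer: {4,5,7,8}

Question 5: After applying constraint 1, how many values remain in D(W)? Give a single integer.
Answer: 4

Derivation:
Constraint 1 (Y < W) on D(Y)={3,4,8} D(W)={3,4,5,7,8}: Y {3,4,8}->{3,4}; W {3,4,5,7,8}->{4,5,7,8}
So after constraint 1: D(W)={4,5,7,8}, size = 4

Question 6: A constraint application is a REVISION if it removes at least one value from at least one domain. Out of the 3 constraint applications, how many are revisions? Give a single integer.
Constraint 1 (Y < W) on D(Y)={3,4,8} D(W)={3,4,5,7,8}: Y {3,4,8}->{3,4}; W {3,4,5,7,8}->{4,5,7,8} => REVISION
Constraint 2 (V < Y) on D(V)={1,2,4,5,6,8} D(Y)={3,4}: V {1,2,4,5,6,8}->{1,2} => REVISION
Constraint 3 (V + W = Y) on D(V)={1,2} D(W)={4,5,7,8} D(Y)={3,4}: V {1,2}->{}; W {4,5,7,8}->{}; Y {3,4}->{} => REVISION
Total revisions = 3

Answer: 3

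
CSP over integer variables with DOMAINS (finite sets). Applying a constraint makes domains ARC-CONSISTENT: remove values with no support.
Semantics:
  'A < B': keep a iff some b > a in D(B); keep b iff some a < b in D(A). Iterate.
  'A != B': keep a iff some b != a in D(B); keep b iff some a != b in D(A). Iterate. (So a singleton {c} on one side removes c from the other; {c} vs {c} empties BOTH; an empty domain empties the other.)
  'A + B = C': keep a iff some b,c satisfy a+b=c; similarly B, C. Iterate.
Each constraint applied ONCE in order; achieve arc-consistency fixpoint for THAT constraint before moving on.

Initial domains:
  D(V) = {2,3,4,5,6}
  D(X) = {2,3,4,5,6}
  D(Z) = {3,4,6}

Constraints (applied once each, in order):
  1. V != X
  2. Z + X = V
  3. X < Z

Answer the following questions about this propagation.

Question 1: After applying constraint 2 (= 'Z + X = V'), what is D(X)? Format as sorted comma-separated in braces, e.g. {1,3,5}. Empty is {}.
Constraint 1 (V != X) on D(V)={2,3,4,5,6} D(X)={2,3,4,5,6}: no change
Constraint 2 (Z + X = V) on D(Z)={3,4,6} D(X)={2,3,4,5,6} D(V)={2,3,4,5,6}: Z {3,4,6}->{3,4}; X {2,3,4,5,6}->{2,3}; V {2,3,4,5,6}->{5,6}
So after constraint 2: D(X) = {2,3}

Answer: {2,3}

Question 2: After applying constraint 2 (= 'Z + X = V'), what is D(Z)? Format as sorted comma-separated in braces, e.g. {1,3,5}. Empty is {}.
Constraint 1 (V != X) on D(V)={2,3,4,5,6} D(X)={2,3,4,5,6}: no change
Constraint 2 (Z + X = V) on D(Z)={3,4,6} D(X)={2,3,4,5,6} D(V)={2,3,4,5,6}: Z {3,4,6}->{3,4}; X {2,3,4,5,6}->{2,3}; V {2,3,4,5,6}->{5,6}
So after constraint 2: D(Z) = {3,4}

Answer: {3,4}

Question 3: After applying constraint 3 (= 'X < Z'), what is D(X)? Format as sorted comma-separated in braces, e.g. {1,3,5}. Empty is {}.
Constraint 1 (V != X) on D(V)={2,3,4,5,6} D(X)={2,3,4,5,6}: no change
Constraint 2 (Z + X = V) on D(Z)={3,4,6} D(X)={2,3,4,5,6} D(V)={2,3,4,5,6}: Z {3,4,6}->{3,4}; X {2,3,4,5,6}->{2,3}; V {2,3,4,5,6}->{5,6}
Constraint 3 (X < Z) on D(X)={2,3} D(Z)={3,4}: no change
So after constraint 3: D(X) = {2,3}

Answer: {2,3}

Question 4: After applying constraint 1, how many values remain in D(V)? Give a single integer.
Constraint 1 (V != X) on D(V)={2,3,4,5,6} D(X)={2,3,4,5,6}: no change
So after constraint 1: D(V)={2,3,4,5,6}, size = 5

Answer: 5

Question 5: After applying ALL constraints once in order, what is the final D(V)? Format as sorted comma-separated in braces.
Constraint 1 (V != X) on D(V)={2,3,4,5,6} D(X)={2,3,4,5,6}: no change
Constraint 2 (Z + X = V) on D(Z)={3,4,6} D(X)={2,3,4,5,6} D(V)={2,3,4,5,6}: Z {3,4,6}->{3,4}; X {2,3,4,5,6}->{2,3}; V {2,3,4,5,6}->{5,6}
Constraint 3 (X < Z) on D(X)={2,3} D(Z)={3,4}: no change
So after all 3 constraints: D(V) = {5,6}

Answer: {5,6}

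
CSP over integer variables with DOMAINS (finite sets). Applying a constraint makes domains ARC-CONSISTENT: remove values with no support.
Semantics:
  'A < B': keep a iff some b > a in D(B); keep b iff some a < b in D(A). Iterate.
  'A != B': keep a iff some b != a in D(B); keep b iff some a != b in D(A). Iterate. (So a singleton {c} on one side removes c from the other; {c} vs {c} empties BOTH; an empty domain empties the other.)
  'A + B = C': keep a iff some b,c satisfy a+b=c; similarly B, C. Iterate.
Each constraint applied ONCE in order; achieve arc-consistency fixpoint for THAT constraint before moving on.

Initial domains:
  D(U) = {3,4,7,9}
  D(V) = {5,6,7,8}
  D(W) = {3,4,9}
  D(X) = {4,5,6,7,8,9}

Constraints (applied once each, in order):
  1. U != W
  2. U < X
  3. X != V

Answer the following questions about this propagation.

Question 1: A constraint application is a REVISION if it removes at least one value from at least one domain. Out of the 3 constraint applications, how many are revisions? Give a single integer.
Answer: 1

Derivation:
Constraint 1 (U != W) on D(U)={3,4,7,9} D(W)={3,4,9}: no change => not a revision
Constraint 2 (U < X) on D(U)={3,4,7,9} D(X)={4,5,6,7,8,9}: U {3,4,7,9}->{3,4,7} => REVISION
Constraint 3 (X != V) on D(X)={4,5,6,7,8,9} D(V)={5,6,7,8}: no change => not a revision
Total revisions = 1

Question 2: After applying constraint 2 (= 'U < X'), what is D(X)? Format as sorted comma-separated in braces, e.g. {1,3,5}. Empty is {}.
Answer: {4,5,6,7,8,9}

Derivation:
Constraint 1 (U != W) on D(U)={3,4,7,9} D(W)={3,4,9}: no change
Constraint 2 (U < X) on D(U)={3,4,7,9} D(X)={4,5,6,7,8,9}: U {3,4,7,9}->{3,4,7}
So after constraint 2: D(X) = {4,5,6,7,8,9}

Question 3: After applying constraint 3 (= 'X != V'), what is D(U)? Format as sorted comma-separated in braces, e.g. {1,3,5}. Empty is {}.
Answer: {3,4,7}

Derivation:
Constraint 1 (U != W) on D(U)={3,4,7,9} D(W)={3,4,9}: no change
Constraint 2 (U < X) on D(U)={3,4,7,9} D(X)={4,5,6,7,8,9}: U {3,4,7,9}->{3,4,7}
Constraint 3 (X != V) on D(X)={4,5,6,7,8,9} D(V)={5,6,7,8}: no change
So after constraint 3: D(U) = {3,4,7}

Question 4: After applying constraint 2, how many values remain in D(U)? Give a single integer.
Constraint 1 (U != W) on D(U)={3,4,7,9} D(W)={3,4,9}: no change
Constraint 2 (U < X) on D(U)={3,4,7,9} D(X)={4,5,6,7,8,9}: U {3,4,7,9}->{3,4,7}
So after constraint 2: D(U)={3,4,7}, size = 3

Answer: 3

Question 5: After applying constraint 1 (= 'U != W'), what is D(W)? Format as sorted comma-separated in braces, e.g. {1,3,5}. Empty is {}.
Constraint 1 (U != W) on D(U)={3,4,7,9} D(W)={3,4,9}: no change
So after constraint 1: D(W) = {3,4,9}

Answer: {3,4,9}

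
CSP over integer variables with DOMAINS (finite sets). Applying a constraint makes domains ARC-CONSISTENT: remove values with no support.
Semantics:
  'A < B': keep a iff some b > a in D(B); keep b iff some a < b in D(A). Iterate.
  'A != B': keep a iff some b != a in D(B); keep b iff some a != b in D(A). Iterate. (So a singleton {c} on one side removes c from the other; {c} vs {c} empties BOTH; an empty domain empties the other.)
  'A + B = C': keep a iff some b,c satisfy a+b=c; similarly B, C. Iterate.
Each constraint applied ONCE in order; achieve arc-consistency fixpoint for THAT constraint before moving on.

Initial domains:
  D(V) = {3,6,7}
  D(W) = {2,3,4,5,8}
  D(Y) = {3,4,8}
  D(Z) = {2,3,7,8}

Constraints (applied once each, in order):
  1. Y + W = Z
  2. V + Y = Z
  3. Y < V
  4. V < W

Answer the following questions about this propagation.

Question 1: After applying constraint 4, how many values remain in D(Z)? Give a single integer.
Constraint 1 (Y + W = Z) on D(Y)={3,4,8} D(W)={2,3,4,5,8} D(Z)={2,3,7,8}: Y {3,4,8}->{3,4}; W {2,3,4,5,8}->{3,4,5}; Z {2,3,7,8}->{7,8}
Constraint 2 (V + Y = Z) on D(V)={3,6,7} D(Y)={3,4} D(Z)={7,8}: V {3,6,7}->{3}; Y {3,4}->{4}; Z {7,8}->{7}
Constraint 3 (Y < V) on D(Y)={4} D(V)={3}: Y {4}->{}; V {3}->{}
Constraint 4 (V < W) on D(V)={} D(W)={3,4,5}: W {3,4,5}->{}
So after constraint 4: D(Z)={7}, size = 1

Answer: 1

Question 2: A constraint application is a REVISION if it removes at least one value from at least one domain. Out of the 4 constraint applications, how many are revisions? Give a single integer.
Answer: 4

Derivation:
Constraint 1 (Y + W = Z) on D(Y)={3,4,8} D(W)={2,3,4,5,8} D(Z)={2,3,7,8}: Y {3,4,8}->{3,4}; W {2,3,4,5,8}->{3,4,5}; Z {2,3,7,8}->{7,8} => REVISION
Constraint 2 (V + Y = Z) on D(V)={3,6,7} D(Y)={3,4} D(Z)={7,8}: V {3,6,7}->{3}; Y {3,4}->{4}; Z {7,8}->{7} => REVISION
Constraint 3 (Y < V) on D(Y)={4} D(V)={3}: Y {4}->{}; V {3}->{} => REVISION
Constraint 4 (V < W) on D(V)={} D(W)={3,4,5}: W {3,4,5}->{} => REVISION
Total revisions = 4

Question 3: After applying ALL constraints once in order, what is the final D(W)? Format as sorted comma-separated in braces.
Answer: {}

Derivation:
Constraint 1 (Y + W = Z) on D(Y)={3,4,8} D(W)={2,3,4,5,8} D(Z)={2,3,7,8}: Y {3,4,8}->{3,4}; W {2,3,4,5,8}->{3,4,5}; Z {2,3,7,8}->{7,8}
Constraint 2 (V + Y = Z) on D(V)={3,6,7} D(Y)={3,4} D(Z)={7,8}: V {3,6,7}->{3}; Y {3,4}->{4}; Z {7,8}->{7}
Constraint 3 (Y < V) on D(Y)={4} D(V)={3}: Y {4}->{}; V {3}->{}
Constraint 4 (V < W) on D(V)={} D(W)={3,4,5}: W {3,4,5}->{}
So after all 4 constraints: D(W) = {}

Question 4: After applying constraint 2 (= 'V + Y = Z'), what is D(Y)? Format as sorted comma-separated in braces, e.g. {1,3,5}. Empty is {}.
Constraint 1 (Y + W = Z) on D(Y)={3,4,8} D(W)={2,3,4,5,8} D(Z)={2,3,7,8}: Y {3,4,8}->{3,4}; W {2,3,4,5,8}->{3,4,5}; Z {2,3,7,8}->{7,8}
Constraint 2 (V + Y = Z) on D(V)={3,6,7} D(Y)={3,4} D(Z)={7,8}: V {3,6,7}->{3}; Y {3,4}->{4}; Z {7,8}->{7}
So after constraint 2: D(Y) = {4}

Answer: {4}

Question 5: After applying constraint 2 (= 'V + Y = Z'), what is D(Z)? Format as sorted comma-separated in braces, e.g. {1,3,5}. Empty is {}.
Answer: {7}

Derivation:
Constraint 1 (Y + W = Z) on D(Y)={3,4,8} D(W)={2,3,4,5,8} D(Z)={2,3,7,8}: Y {3,4,8}->{3,4}; W {2,3,4,5,8}->{3,4,5}; Z {2,3,7,8}->{7,8}
Constraint 2 (V + Y = Z) on D(V)={3,6,7} D(Y)={3,4} D(Z)={7,8}: V {3,6,7}->{3}; Y {3,4}->{4}; Z {7,8}->{7}
So after constraint 2: D(Z) = {7}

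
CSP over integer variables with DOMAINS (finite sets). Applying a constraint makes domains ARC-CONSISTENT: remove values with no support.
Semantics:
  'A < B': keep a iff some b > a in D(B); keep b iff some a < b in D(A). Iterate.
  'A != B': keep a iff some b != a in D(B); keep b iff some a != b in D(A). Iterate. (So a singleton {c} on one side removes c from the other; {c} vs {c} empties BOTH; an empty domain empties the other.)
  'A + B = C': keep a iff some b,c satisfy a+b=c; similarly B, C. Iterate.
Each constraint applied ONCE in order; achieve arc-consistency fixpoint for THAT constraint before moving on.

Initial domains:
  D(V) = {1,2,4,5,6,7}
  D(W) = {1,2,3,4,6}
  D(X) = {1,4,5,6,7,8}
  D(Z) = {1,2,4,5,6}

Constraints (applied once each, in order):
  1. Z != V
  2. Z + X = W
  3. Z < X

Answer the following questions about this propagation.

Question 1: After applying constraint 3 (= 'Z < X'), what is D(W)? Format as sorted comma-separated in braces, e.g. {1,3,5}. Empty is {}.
Answer: {2,3,6}

Derivation:
Constraint 1 (Z != V) on D(Z)={1,2,4,5,6} D(V)={1,2,4,5,6,7}: no change
Constraint 2 (Z + X = W) on D(Z)={1,2,4,5,6} D(X)={1,4,5,6,7,8} D(W)={1,2,3,4,6}: Z {1,2,4,5,6}->{1,2,5}; X {1,4,5,6,7,8}->{1,4,5}; W {1,2,3,4,6}->{2,3,6}
Constraint 3 (Z < X) on D(Z)={1,2,5} D(X)={1,4,5}: Z {1,2,5}->{1,2}; X {1,4,5}->{4,5}
So after constraint 3: D(W) = {2,3,6}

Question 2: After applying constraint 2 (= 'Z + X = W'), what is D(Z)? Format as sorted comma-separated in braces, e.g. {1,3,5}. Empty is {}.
Answer: {1,2,5}

Derivation:
Constraint 1 (Z != V) on D(Z)={1,2,4,5,6} D(V)={1,2,4,5,6,7}: no change
Constraint 2 (Z + X = W) on D(Z)={1,2,4,5,6} D(X)={1,4,5,6,7,8} D(W)={1,2,3,4,6}: Z {1,2,4,5,6}->{1,2,5}; X {1,4,5,6,7,8}->{1,4,5}; W {1,2,3,4,6}->{2,3,6}
So after constraint 2: D(Z) = {1,2,5}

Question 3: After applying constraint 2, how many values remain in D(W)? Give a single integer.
Answer: 3

Derivation:
Constraint 1 (Z != V) on D(Z)={1,2,4,5,6} D(V)={1,2,4,5,6,7}: no change
Constraint 2 (Z + X = W) on D(Z)={1,2,4,5,6} D(X)={1,4,5,6,7,8} D(W)={1,2,3,4,6}: Z {1,2,4,5,6}->{1,2,5}; X {1,4,5,6,7,8}->{1,4,5}; W {1,2,3,4,6}->{2,3,6}
So after constraint 2: D(W)={2,3,6}, size = 3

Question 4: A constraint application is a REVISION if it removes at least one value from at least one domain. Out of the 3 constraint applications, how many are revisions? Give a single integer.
Constraint 1 (Z != V) on D(Z)={1,2,4,5,6} D(V)={1,2,4,5,6,7}: no change => not a revision
Constraint 2 (Z + X = W) on D(Z)={1,2,4,5,6} D(X)={1,4,5,6,7,8} D(W)={1,2,3,4,6}: Z {1,2,4,5,6}->{1,2,5}; X {1,4,5,6,7,8}->{1,4,5}; W {1,2,3,4,6}->{2,3,6} => REVISION
Constraint 3 (Z < X) on D(Z)={1,2,5} D(X)={1,4,5}: Z {1,2,5}->{1,2}; X {1,4,5}->{4,5} => REVISION
Total revisions = 2

Answer: 2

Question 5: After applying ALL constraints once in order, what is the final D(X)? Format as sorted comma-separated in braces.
Answer: {4,5}

Derivation:
Constraint 1 (Z != V) on D(Z)={1,2,4,5,6} D(V)={1,2,4,5,6,7}: no change
Constraint 2 (Z + X = W) on D(Z)={1,2,4,5,6} D(X)={1,4,5,6,7,8} D(W)={1,2,3,4,6}: Z {1,2,4,5,6}->{1,2,5}; X {1,4,5,6,7,8}->{1,4,5}; W {1,2,3,4,6}->{2,3,6}
Constraint 3 (Z < X) on D(Z)={1,2,5} D(X)={1,4,5}: Z {1,2,5}->{1,2}; X {1,4,5}->{4,5}
So after all 3 constraints: D(X) = {4,5}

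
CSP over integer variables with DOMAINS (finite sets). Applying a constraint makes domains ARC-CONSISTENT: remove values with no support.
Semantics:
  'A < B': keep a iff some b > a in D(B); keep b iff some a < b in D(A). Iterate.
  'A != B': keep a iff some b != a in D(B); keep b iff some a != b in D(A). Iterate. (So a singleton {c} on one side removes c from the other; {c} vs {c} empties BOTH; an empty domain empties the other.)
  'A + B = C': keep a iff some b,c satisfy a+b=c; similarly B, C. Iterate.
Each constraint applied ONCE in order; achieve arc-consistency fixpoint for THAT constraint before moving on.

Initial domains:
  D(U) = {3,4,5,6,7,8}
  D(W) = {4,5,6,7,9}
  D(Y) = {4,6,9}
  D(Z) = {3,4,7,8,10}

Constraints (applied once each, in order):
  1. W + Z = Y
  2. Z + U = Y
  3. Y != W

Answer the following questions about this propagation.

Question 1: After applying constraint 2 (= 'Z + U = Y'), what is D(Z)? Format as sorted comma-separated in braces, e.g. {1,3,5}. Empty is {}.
Constraint 1 (W + Z = Y) on D(W)={4,5,6,7,9} D(Z)={3,4,7,8,10} D(Y)={4,6,9}: W {4,5,6,7,9}->{5,6}; Z {3,4,7,8,10}->{3,4}; Y {4,6,9}->{9}
Constraint 2 (Z + U = Y) on D(Z)={3,4} D(U)={3,4,5,6,7,8} D(Y)={9}: U {3,4,5,6,7,8}->{5,6}
So after constraint 2: D(Z) = {3,4}

Answer: {3,4}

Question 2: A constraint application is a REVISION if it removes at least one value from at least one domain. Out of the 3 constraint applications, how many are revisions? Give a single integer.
Answer: 2

Derivation:
Constraint 1 (W + Z = Y) on D(W)={4,5,6,7,9} D(Z)={3,4,7,8,10} D(Y)={4,6,9}: W {4,5,6,7,9}->{5,6}; Z {3,4,7,8,10}->{3,4}; Y {4,6,9}->{9} => REVISION
Constraint 2 (Z + U = Y) on D(Z)={3,4} D(U)={3,4,5,6,7,8} D(Y)={9}: U {3,4,5,6,7,8}->{5,6} => REVISION
Constraint 3 (Y != W) on D(Y)={9} D(W)={5,6}: no change => not a revision
Total revisions = 2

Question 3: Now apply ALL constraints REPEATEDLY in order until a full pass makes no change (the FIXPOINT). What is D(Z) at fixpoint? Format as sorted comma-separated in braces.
Answer: {3,4}

Derivation:
pass 0 (initial): D(Z)={3,4,7,8,10}
pass 1: U {3,4,5,6,7,8}->{5,6}; W {4,5,6,7,9}->{5,6}; Y {4,6,9}->{9}; Z {3,4,7,8,10}->{3,4}
pass 2: no change
Fixpoint after 2 passes: D(Z) = {3,4}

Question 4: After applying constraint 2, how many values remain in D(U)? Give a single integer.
Constraint 1 (W + Z = Y) on D(W)={4,5,6,7,9} D(Z)={3,4,7,8,10} D(Y)={4,6,9}: W {4,5,6,7,9}->{5,6}; Z {3,4,7,8,10}->{3,4}; Y {4,6,9}->{9}
Constraint 2 (Z + U = Y) on D(Z)={3,4} D(U)={3,4,5,6,7,8} D(Y)={9}: U {3,4,5,6,7,8}->{5,6}
So after constraint 2: D(U)={5,6}, size = 2

Answer: 2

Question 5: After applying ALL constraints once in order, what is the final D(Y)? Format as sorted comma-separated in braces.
Answer: {9}

Derivation:
Constraint 1 (W + Z = Y) on D(W)={4,5,6,7,9} D(Z)={3,4,7,8,10} D(Y)={4,6,9}: W {4,5,6,7,9}->{5,6}; Z {3,4,7,8,10}->{3,4}; Y {4,6,9}->{9}
Constraint 2 (Z + U = Y) on D(Z)={3,4} D(U)={3,4,5,6,7,8} D(Y)={9}: U {3,4,5,6,7,8}->{5,6}
Constraint 3 (Y != W) on D(Y)={9} D(W)={5,6}: no change
So after all 3 constraints: D(Y) = {9}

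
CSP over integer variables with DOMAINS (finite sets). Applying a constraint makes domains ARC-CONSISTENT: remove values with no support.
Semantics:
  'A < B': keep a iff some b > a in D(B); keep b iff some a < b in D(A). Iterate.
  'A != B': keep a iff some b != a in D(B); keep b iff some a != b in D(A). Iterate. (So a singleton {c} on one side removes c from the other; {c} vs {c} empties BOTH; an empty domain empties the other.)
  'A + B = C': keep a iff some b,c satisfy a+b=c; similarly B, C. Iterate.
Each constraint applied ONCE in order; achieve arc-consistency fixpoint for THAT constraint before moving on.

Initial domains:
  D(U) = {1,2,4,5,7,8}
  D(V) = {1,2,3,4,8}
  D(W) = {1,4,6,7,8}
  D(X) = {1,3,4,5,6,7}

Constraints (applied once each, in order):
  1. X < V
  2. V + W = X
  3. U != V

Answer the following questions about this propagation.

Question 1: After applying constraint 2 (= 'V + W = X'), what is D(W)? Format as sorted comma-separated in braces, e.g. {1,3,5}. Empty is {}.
Answer: {1,4}

Derivation:
Constraint 1 (X < V) on D(X)={1,3,4,5,6,7} D(V)={1,2,3,4,8}: V {1,2,3,4,8}->{2,3,4,8}
Constraint 2 (V + W = X) on D(V)={2,3,4,8} D(W)={1,4,6,7,8} D(X)={1,3,4,5,6,7}: V {2,3,4,8}->{2,3,4}; W {1,4,6,7,8}->{1,4}; X {1,3,4,5,6,7}->{3,4,5,6,7}
So after constraint 2: D(W) = {1,4}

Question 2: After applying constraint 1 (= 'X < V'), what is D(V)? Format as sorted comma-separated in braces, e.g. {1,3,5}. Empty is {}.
Constraint 1 (X < V) on D(X)={1,3,4,5,6,7} D(V)={1,2,3,4,8}: V {1,2,3,4,8}->{2,3,4,8}
So after constraint 1: D(V) = {2,3,4,8}

Answer: {2,3,4,8}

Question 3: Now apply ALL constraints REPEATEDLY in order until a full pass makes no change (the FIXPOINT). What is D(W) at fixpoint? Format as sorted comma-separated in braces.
Answer: {}

Derivation:
pass 0 (initial): D(W)={1,4,6,7,8}
pass 1: V {1,2,3,4,8}->{2,3,4}; W {1,4,6,7,8}->{1,4}; X {1,3,4,5,6,7}->{3,4,5,6,7}
pass 2: U {1,2,4,5,7,8}->{}; V {2,3,4}->{}; W {1,4}->{}; X {3,4,5,6,7}->{}
pass 3: no change
Fixpoint after 3 passes: D(W) = {}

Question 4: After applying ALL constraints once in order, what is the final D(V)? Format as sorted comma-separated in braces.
Answer: {2,3,4}

Derivation:
Constraint 1 (X < V) on D(X)={1,3,4,5,6,7} D(V)={1,2,3,4,8}: V {1,2,3,4,8}->{2,3,4,8}
Constraint 2 (V + W = X) on D(V)={2,3,4,8} D(W)={1,4,6,7,8} D(X)={1,3,4,5,6,7}: V {2,3,4,8}->{2,3,4}; W {1,4,6,7,8}->{1,4}; X {1,3,4,5,6,7}->{3,4,5,6,7}
Constraint 3 (U != V) on D(U)={1,2,4,5,7,8} D(V)={2,3,4}: no change
So after all 3 constraints: D(V) = {2,3,4}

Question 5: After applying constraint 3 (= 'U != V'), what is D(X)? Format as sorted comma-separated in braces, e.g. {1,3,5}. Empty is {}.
Answer: {3,4,5,6,7}

Derivation:
Constraint 1 (X < V) on D(X)={1,3,4,5,6,7} D(V)={1,2,3,4,8}: V {1,2,3,4,8}->{2,3,4,8}
Constraint 2 (V + W = X) on D(V)={2,3,4,8} D(W)={1,4,6,7,8} D(X)={1,3,4,5,6,7}: V {2,3,4,8}->{2,3,4}; W {1,4,6,7,8}->{1,4}; X {1,3,4,5,6,7}->{3,4,5,6,7}
Constraint 3 (U != V) on D(U)={1,2,4,5,7,8} D(V)={2,3,4}: no change
So after constraint 3: D(X) = {3,4,5,6,7}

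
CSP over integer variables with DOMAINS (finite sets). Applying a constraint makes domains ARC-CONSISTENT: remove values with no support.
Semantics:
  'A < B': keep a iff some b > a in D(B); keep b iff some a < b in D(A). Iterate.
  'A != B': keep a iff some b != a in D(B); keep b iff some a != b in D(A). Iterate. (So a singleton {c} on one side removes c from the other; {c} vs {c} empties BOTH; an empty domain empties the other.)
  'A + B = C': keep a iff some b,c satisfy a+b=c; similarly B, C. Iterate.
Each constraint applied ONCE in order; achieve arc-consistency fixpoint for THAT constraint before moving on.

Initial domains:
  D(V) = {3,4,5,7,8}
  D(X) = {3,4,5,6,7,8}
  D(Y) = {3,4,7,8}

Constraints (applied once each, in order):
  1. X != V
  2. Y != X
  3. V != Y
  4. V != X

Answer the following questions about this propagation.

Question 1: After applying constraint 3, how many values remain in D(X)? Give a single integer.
Answer: 6

Derivation:
Constraint 1 (X != V) on D(X)={3,4,5,6,7,8} D(V)={3,4,5,7,8}: no change
Constraint 2 (Y != X) on D(Y)={3,4,7,8} D(X)={3,4,5,6,7,8}: no change
Constraint 3 (V != Y) on D(V)={3,4,5,7,8} D(Y)={3,4,7,8}: no change
So after constraint 3: D(X)={3,4,5,6,7,8}, size = 6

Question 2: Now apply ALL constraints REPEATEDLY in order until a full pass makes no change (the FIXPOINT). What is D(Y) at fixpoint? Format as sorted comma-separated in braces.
pass 0 (initial): D(Y)={3,4,7,8}
pass 1: no change
Fixpoint after 1 passes: D(Y) = {3,4,7,8}

Answer: {3,4,7,8}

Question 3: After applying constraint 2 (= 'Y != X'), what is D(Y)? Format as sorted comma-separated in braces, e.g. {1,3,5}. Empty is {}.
Answer: {3,4,7,8}

Derivation:
Constraint 1 (X != V) on D(X)={3,4,5,6,7,8} D(V)={3,4,5,7,8}: no change
Constraint 2 (Y != X) on D(Y)={3,4,7,8} D(X)={3,4,5,6,7,8}: no change
So after constraint 2: D(Y) = {3,4,7,8}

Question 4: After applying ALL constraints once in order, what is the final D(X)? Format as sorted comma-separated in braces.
Constraint 1 (X != V) on D(X)={3,4,5,6,7,8} D(V)={3,4,5,7,8}: no change
Constraint 2 (Y != X) on D(Y)={3,4,7,8} D(X)={3,4,5,6,7,8}: no change
Constraint 3 (V != Y) on D(V)={3,4,5,7,8} D(Y)={3,4,7,8}: no change
Constraint 4 (V != X) on D(V)={3,4,5,7,8} D(X)={3,4,5,6,7,8}: no change
So after all 4 constraints: D(X) = {3,4,5,6,7,8}

Answer: {3,4,5,6,7,8}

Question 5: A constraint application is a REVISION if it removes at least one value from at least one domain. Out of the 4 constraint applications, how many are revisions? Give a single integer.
Answer: 0

Derivation:
Constraint 1 (X != V) on D(X)={3,4,5,6,7,8} D(V)={3,4,5,7,8}: no change => not a revision
Constraint 2 (Y != X) on D(Y)={3,4,7,8} D(X)={3,4,5,6,7,8}: no change => not a revision
Constraint 3 (V != Y) on D(V)={3,4,5,7,8} D(Y)={3,4,7,8}: no change => not a revision
Constraint 4 (V != X) on D(V)={3,4,5,7,8} D(X)={3,4,5,6,7,8}: no change => not a revision
Total revisions = 0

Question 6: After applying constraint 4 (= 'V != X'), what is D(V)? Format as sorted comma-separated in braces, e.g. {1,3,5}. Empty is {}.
Answer: {3,4,5,7,8}

Derivation:
Constraint 1 (X != V) on D(X)={3,4,5,6,7,8} D(V)={3,4,5,7,8}: no change
Constraint 2 (Y != X) on D(Y)={3,4,7,8} D(X)={3,4,5,6,7,8}: no change
Constraint 3 (V != Y) on D(V)={3,4,5,7,8} D(Y)={3,4,7,8}: no change
Constraint 4 (V != X) on D(V)={3,4,5,7,8} D(X)={3,4,5,6,7,8}: no change
So after constraint 4: D(V) = {3,4,5,7,8}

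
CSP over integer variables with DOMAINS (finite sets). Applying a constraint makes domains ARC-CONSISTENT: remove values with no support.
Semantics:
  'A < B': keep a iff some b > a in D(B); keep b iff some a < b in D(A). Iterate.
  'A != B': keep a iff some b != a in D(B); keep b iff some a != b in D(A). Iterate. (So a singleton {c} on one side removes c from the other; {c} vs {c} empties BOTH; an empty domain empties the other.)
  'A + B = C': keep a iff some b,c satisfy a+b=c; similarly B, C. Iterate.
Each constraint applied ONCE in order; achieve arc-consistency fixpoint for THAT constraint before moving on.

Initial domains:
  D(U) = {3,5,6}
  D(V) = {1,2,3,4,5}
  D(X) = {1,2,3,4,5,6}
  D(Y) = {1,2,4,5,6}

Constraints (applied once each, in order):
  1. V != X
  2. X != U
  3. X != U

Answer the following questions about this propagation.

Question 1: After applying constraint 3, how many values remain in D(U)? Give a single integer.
Answer: 3

Derivation:
Constraint 1 (V != X) on D(V)={1,2,3,4,5} D(X)={1,2,3,4,5,6}: no change
Constraint 2 (X != U) on D(X)={1,2,3,4,5,6} D(U)={3,5,6}: no change
Constraint 3 (X != U) on D(X)={1,2,3,4,5,6} D(U)={3,5,6}: no change
So after constraint 3: D(U)={3,5,6}, size = 3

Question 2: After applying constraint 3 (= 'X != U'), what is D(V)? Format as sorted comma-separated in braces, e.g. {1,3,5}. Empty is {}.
Constraint 1 (V != X) on D(V)={1,2,3,4,5} D(X)={1,2,3,4,5,6}: no change
Constraint 2 (X != U) on D(X)={1,2,3,4,5,6} D(U)={3,5,6}: no change
Constraint 3 (X != U) on D(X)={1,2,3,4,5,6} D(U)={3,5,6}: no change
So after constraint 3: D(V) = {1,2,3,4,5}

Answer: {1,2,3,4,5}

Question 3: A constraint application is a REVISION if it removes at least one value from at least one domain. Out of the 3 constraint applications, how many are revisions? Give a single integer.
Answer: 0

Derivation:
Constraint 1 (V != X) on D(V)={1,2,3,4,5} D(X)={1,2,3,4,5,6}: no change => not a revision
Constraint 2 (X != U) on D(X)={1,2,3,4,5,6} D(U)={3,5,6}: no change => not a revision
Constraint 3 (X != U) on D(X)={1,2,3,4,5,6} D(U)={3,5,6}: no change => not a revision
Total revisions = 0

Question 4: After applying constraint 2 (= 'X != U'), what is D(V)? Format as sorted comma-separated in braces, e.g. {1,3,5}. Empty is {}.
Answer: {1,2,3,4,5}

Derivation:
Constraint 1 (V != X) on D(V)={1,2,3,4,5} D(X)={1,2,3,4,5,6}: no change
Constraint 2 (X != U) on D(X)={1,2,3,4,5,6} D(U)={3,5,6}: no change
So after constraint 2: D(V) = {1,2,3,4,5}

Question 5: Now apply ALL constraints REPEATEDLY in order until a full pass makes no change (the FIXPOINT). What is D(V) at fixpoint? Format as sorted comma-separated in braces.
pass 0 (initial): D(V)={1,2,3,4,5}
pass 1: no change
Fixpoint after 1 passes: D(V) = {1,2,3,4,5}

Answer: {1,2,3,4,5}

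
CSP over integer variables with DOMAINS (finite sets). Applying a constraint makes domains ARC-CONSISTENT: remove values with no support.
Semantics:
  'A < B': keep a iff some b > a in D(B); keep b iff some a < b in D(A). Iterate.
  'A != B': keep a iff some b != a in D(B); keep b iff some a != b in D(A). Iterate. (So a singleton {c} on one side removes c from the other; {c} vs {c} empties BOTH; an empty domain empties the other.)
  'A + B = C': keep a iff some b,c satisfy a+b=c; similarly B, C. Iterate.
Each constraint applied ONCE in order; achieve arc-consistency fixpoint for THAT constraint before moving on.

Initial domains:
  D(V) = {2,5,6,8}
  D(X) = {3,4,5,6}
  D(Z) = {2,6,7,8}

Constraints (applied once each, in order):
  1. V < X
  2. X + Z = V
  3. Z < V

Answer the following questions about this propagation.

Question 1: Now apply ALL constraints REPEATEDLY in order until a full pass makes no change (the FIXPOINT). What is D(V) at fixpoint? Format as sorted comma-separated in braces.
Answer: {}

Derivation:
pass 0 (initial): D(V)={2,5,6,8}
pass 1: V {2,5,6,8}->{5}; X {3,4,5,6}->{3}; Z {2,6,7,8}->{2}
pass 2: V {5}->{}; X {3}->{}; Z {2}->{}
pass 3: no change
Fixpoint after 3 passes: D(V) = {}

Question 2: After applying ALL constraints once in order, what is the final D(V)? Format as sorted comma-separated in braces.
Constraint 1 (V < X) on D(V)={2,5,6,8} D(X)={3,4,5,6}: V {2,5,6,8}->{2,5}
Constraint 2 (X + Z = V) on D(X)={3,4,5,6} D(Z)={2,6,7,8} D(V)={2,5}: X {3,4,5,6}->{3}; Z {2,6,7,8}->{2}; V {2,5}->{5}
Constraint 3 (Z < V) on D(Z)={2} D(V)={5}: no change
So after all 3 constraints: D(V) = {5}

Answer: {5}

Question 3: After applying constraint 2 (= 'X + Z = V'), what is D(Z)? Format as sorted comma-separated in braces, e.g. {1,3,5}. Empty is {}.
Answer: {2}

Derivation:
Constraint 1 (V < X) on D(V)={2,5,6,8} D(X)={3,4,5,6}: V {2,5,6,8}->{2,5}
Constraint 2 (X + Z = V) on D(X)={3,4,5,6} D(Z)={2,6,7,8} D(V)={2,5}: X {3,4,5,6}->{3}; Z {2,6,7,8}->{2}; V {2,5}->{5}
So after constraint 2: D(Z) = {2}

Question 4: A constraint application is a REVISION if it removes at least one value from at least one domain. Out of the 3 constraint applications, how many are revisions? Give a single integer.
Answer: 2

Derivation:
Constraint 1 (V < X) on D(V)={2,5,6,8} D(X)={3,4,5,6}: V {2,5,6,8}->{2,5} => REVISION
Constraint 2 (X + Z = V) on D(X)={3,4,5,6} D(Z)={2,6,7,8} D(V)={2,5}: X {3,4,5,6}->{3}; Z {2,6,7,8}->{2}; V {2,5}->{5} => REVISION
Constraint 3 (Z < V) on D(Z)={2} D(V)={5}: no change => not a revision
Total revisions = 2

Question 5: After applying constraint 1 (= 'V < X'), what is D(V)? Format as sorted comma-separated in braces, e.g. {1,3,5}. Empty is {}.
Constraint 1 (V < X) on D(V)={2,5,6,8} D(X)={3,4,5,6}: V {2,5,6,8}->{2,5}
So after constraint 1: D(V) = {2,5}

Answer: {2,5}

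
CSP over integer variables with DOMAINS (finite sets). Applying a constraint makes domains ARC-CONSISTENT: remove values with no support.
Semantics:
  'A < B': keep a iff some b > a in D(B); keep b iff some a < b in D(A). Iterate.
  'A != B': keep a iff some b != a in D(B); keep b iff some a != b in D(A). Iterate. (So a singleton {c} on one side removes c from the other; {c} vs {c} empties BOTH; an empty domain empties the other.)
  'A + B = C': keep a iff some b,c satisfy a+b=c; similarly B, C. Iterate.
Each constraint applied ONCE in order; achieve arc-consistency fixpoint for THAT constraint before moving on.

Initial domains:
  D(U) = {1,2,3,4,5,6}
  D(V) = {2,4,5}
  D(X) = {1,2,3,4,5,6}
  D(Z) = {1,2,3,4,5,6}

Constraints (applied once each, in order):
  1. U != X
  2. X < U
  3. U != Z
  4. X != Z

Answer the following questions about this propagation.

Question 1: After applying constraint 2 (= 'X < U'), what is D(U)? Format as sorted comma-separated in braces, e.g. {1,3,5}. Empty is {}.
Constraint 1 (U != X) on D(U)={1,2,3,4,5,6} D(X)={1,2,3,4,5,6}: no change
Constraint 2 (X < U) on D(X)={1,2,3,4,5,6} D(U)={1,2,3,4,5,6}: X {1,2,3,4,5,6}->{1,2,3,4,5}; U {1,2,3,4,5,6}->{2,3,4,5,6}
So after constraint 2: D(U) = {2,3,4,5,6}

Answer: {2,3,4,5,6}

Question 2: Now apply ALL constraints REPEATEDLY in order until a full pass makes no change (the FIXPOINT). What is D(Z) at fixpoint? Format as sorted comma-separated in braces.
Answer: {1,2,3,4,5,6}

Derivation:
pass 0 (initial): D(Z)={1,2,3,4,5,6}
pass 1: U {1,2,3,4,5,6}->{2,3,4,5,6}; X {1,2,3,4,5,6}->{1,2,3,4,5}
pass 2: no change
Fixpoint after 2 passes: D(Z) = {1,2,3,4,5,6}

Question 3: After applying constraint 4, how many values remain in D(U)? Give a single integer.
Constraint 1 (U != X) on D(U)={1,2,3,4,5,6} D(X)={1,2,3,4,5,6}: no change
Constraint 2 (X < U) on D(X)={1,2,3,4,5,6} D(U)={1,2,3,4,5,6}: X {1,2,3,4,5,6}->{1,2,3,4,5}; U {1,2,3,4,5,6}->{2,3,4,5,6}
Constraint 3 (U != Z) on D(U)={2,3,4,5,6} D(Z)={1,2,3,4,5,6}: no change
Constraint 4 (X != Z) on D(X)={1,2,3,4,5} D(Z)={1,2,3,4,5,6}: no change
So after constraint 4: D(U)={2,3,4,5,6}, size = 5

Answer: 5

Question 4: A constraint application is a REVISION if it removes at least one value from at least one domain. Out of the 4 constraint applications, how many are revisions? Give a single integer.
Constraint 1 (U != X) on D(U)={1,2,3,4,5,6} D(X)={1,2,3,4,5,6}: no change => not a revision
Constraint 2 (X < U) on D(X)={1,2,3,4,5,6} D(U)={1,2,3,4,5,6}: X {1,2,3,4,5,6}->{1,2,3,4,5}; U {1,2,3,4,5,6}->{2,3,4,5,6} => REVISION
Constraint 3 (U != Z) on D(U)={2,3,4,5,6} D(Z)={1,2,3,4,5,6}: no change => not a revision
Constraint 4 (X != Z) on D(X)={1,2,3,4,5} D(Z)={1,2,3,4,5,6}: no change => not a revision
Total revisions = 1

Answer: 1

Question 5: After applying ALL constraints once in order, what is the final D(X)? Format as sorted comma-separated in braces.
Constraint 1 (U != X) on D(U)={1,2,3,4,5,6} D(X)={1,2,3,4,5,6}: no change
Constraint 2 (X < U) on D(X)={1,2,3,4,5,6} D(U)={1,2,3,4,5,6}: X {1,2,3,4,5,6}->{1,2,3,4,5}; U {1,2,3,4,5,6}->{2,3,4,5,6}
Constraint 3 (U != Z) on D(U)={2,3,4,5,6} D(Z)={1,2,3,4,5,6}: no change
Constraint 4 (X != Z) on D(X)={1,2,3,4,5} D(Z)={1,2,3,4,5,6}: no change
So after all 4 constraints: D(X) = {1,2,3,4,5}

Answer: {1,2,3,4,5}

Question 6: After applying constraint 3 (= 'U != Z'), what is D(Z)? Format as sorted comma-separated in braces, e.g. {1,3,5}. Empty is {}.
Constraint 1 (U != X) on D(U)={1,2,3,4,5,6} D(X)={1,2,3,4,5,6}: no change
Constraint 2 (X < U) on D(X)={1,2,3,4,5,6} D(U)={1,2,3,4,5,6}: X {1,2,3,4,5,6}->{1,2,3,4,5}; U {1,2,3,4,5,6}->{2,3,4,5,6}
Constraint 3 (U != Z) on D(U)={2,3,4,5,6} D(Z)={1,2,3,4,5,6}: no change
So after constraint 3: D(Z) = {1,2,3,4,5,6}

Answer: {1,2,3,4,5,6}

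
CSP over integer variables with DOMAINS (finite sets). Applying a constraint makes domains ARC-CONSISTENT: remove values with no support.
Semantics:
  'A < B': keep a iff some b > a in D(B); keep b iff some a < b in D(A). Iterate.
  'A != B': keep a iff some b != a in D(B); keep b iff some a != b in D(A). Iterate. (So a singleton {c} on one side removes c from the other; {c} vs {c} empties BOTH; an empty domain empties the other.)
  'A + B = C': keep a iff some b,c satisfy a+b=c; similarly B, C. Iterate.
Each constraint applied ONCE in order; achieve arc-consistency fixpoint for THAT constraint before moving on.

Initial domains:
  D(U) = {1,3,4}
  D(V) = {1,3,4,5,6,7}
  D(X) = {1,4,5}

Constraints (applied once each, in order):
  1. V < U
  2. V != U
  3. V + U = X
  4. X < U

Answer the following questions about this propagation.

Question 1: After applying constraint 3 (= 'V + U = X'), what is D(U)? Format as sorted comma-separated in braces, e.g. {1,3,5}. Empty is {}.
Answer: {3,4}

Derivation:
Constraint 1 (V < U) on D(V)={1,3,4,5,6,7} D(U)={1,3,4}: V {1,3,4,5,6,7}->{1,3}; U {1,3,4}->{3,4}
Constraint 2 (V != U) on D(V)={1,3} D(U)={3,4}: no change
Constraint 3 (V + U = X) on D(V)={1,3} D(U)={3,4} D(X)={1,4,5}: V {1,3}->{1}; X {1,4,5}->{4,5}
So after constraint 3: D(U) = {3,4}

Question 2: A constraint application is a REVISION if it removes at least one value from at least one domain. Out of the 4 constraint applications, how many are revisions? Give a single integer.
Answer: 3

Derivation:
Constraint 1 (V < U) on D(V)={1,3,4,5,6,7} D(U)={1,3,4}: V {1,3,4,5,6,7}->{1,3}; U {1,3,4}->{3,4} => REVISION
Constraint 2 (V != U) on D(V)={1,3} D(U)={3,4}: no change => not a revision
Constraint 3 (V + U = X) on D(V)={1,3} D(U)={3,4} D(X)={1,4,5}: V {1,3}->{1}; X {1,4,5}->{4,5} => REVISION
Constraint 4 (X < U) on D(X)={4,5} D(U)={3,4}: X {4,5}->{}; U {3,4}->{} => REVISION
Total revisions = 3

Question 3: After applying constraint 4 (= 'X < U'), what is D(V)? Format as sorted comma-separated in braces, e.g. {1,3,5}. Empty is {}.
Constraint 1 (V < U) on D(V)={1,3,4,5,6,7} D(U)={1,3,4}: V {1,3,4,5,6,7}->{1,3}; U {1,3,4}->{3,4}
Constraint 2 (V != U) on D(V)={1,3} D(U)={3,4}: no change
Constraint 3 (V + U = X) on D(V)={1,3} D(U)={3,4} D(X)={1,4,5}: V {1,3}->{1}; X {1,4,5}->{4,5}
Constraint 4 (X < U) on D(X)={4,5} D(U)={3,4}: X {4,5}->{}; U {3,4}->{}
So after constraint 4: D(V) = {1}

Answer: {1}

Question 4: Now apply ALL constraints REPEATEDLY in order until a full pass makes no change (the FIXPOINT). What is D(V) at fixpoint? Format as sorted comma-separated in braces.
pass 0 (initial): D(V)={1,3,4,5,6,7}
pass 1: U {1,3,4}->{}; V {1,3,4,5,6,7}->{1}; X {1,4,5}->{}
pass 2: V {1}->{}
pass 3: no change
Fixpoint after 3 passes: D(V) = {}

Answer: {}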